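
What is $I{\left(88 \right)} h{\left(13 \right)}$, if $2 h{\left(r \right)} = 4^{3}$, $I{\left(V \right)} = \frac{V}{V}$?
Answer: $32$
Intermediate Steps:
$I{\left(V \right)} = 1$
$h{\left(r \right)} = 32$ ($h{\left(r \right)} = \frac{4^{3}}{2} = \frac{1}{2} \cdot 64 = 32$)
$I{\left(88 \right)} h{\left(13 \right)} = 1 \cdot 32 = 32$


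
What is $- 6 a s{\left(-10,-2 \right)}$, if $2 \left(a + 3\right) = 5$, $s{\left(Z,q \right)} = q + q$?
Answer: $-12$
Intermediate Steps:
$s{\left(Z,q \right)} = 2 q$
$a = - \frac{1}{2}$ ($a = -3 + \frac{1}{2} \cdot 5 = -3 + \frac{5}{2} = - \frac{1}{2} \approx -0.5$)
$- 6 a s{\left(-10,-2 \right)} = \left(-6\right) \left(- \frac{1}{2}\right) 2 \left(-2\right) = 3 \left(-4\right) = -12$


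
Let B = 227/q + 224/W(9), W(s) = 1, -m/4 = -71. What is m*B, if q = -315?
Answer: 19974572/315 ≈ 63411.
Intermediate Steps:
m = 284 (m = -4*(-71) = 284)
B = 70333/315 (B = 227/(-315) + 224/1 = 227*(-1/315) + 224*1 = -227/315 + 224 = 70333/315 ≈ 223.28)
m*B = 284*(70333/315) = 19974572/315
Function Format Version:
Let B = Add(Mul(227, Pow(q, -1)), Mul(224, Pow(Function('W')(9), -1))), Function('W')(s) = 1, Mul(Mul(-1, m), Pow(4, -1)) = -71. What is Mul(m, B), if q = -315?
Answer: Rational(19974572, 315) ≈ 63411.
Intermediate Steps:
m = 284 (m = Mul(-4, -71) = 284)
B = Rational(70333, 315) (B = Add(Mul(227, Pow(-315, -1)), Mul(224, Pow(1, -1))) = Add(Mul(227, Rational(-1, 315)), Mul(224, 1)) = Add(Rational(-227, 315), 224) = Rational(70333, 315) ≈ 223.28)
Mul(m, B) = Mul(284, Rational(70333, 315)) = Rational(19974572, 315)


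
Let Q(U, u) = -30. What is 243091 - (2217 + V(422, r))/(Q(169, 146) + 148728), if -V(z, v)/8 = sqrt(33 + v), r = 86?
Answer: 12049047767/49566 + 4*sqrt(119)/74349 ≈ 2.4309e+5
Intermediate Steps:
V(z, v) = -8*sqrt(33 + v)
243091 - (2217 + V(422, r))/(Q(169, 146) + 148728) = 243091 - (2217 - 8*sqrt(33 + 86))/(-30 + 148728) = 243091 - (2217 - 8*sqrt(119))/148698 = 243091 - (739/49566 - 4*sqrt(119)/74349) = 243091 + (-739/49566 + 4*sqrt(119)/74349) = 12049047767/49566 + 4*sqrt(119)/74349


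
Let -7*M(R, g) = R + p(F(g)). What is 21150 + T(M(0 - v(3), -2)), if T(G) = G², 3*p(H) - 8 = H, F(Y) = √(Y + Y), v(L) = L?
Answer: 3109049/147 - 4*I/441 ≈ 21150.0 - 0.0090703*I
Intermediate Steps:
F(Y) = √2*√Y (F(Y) = √(2*Y) = √2*√Y)
p(H) = 8/3 + H/3
M(R, g) = -8/21 - R/7 - √2*√g/21 (M(R, g) = -(R + (8/3 + (√2*√g)/3))/7 = -(R + (8/3 + √2*√g/3))/7 = -(8/3 + R + √2*√g/3)/7 = -8/21 - R/7 - √2*√g/21)
21150 + T(M(0 - v(3), -2)) = 21150 + (-8/21 - (0 - 1*3)/7 - √2*√(-2)/21)² = 21150 + (-8/21 - (0 - 3)/7 - √2*I*√2/21)² = 21150 + (-8/21 - ⅐*(-3) - 2*I/21)² = 21150 + (-8/21 + 3/7 - 2*I/21)² = 21150 + (1/21 - 2*I/21)²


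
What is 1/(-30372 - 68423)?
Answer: -1/98795 ≈ -1.0122e-5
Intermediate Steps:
1/(-30372 - 68423) = 1/(-98795) = -1/98795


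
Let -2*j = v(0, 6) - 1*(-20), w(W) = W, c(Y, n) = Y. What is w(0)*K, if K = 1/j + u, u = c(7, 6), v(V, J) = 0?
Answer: 0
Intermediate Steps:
u = 7
j = -10 (j = -(0 - 1*(-20))/2 = -(0 + 20)/2 = -½*20 = -10)
K = 69/10 (K = 1/(-10) + 7 = -⅒ + 7 = 69/10 ≈ 6.9000)
w(0)*K = 0*(69/10) = 0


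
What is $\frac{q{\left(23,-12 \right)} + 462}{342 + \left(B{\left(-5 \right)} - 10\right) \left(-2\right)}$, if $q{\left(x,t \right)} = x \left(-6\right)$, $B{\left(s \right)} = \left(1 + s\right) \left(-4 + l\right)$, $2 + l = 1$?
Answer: $\frac{162}{161} \approx 1.0062$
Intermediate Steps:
$l = -1$ ($l = -2 + 1 = -1$)
$B{\left(s \right)} = -5 - 5 s$ ($B{\left(s \right)} = \left(1 + s\right) \left(-4 - 1\right) = \left(1 + s\right) \left(-5\right) = -5 - 5 s$)
$q{\left(x,t \right)} = - 6 x$
$\frac{q{\left(23,-12 \right)} + 462}{342 + \left(B{\left(-5 \right)} - 10\right) \left(-2\right)} = \frac{\left(-6\right) 23 + 462}{342 + \left(\left(-5 - -25\right) - 10\right) \left(-2\right)} = \frac{-138 + 462}{342 + \left(\left(-5 + 25\right) - 10\right) \left(-2\right)} = \frac{324}{342 + \left(20 - 10\right) \left(-2\right)} = \frac{324}{342 + 10 \left(-2\right)} = \frac{324}{342 - 20} = \frac{324}{322} = 324 \cdot \frac{1}{322} = \frac{162}{161}$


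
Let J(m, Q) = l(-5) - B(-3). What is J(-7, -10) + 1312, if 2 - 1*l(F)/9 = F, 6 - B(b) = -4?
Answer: 1365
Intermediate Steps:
B(b) = 10 (B(b) = 6 - 1*(-4) = 6 + 4 = 10)
l(F) = 18 - 9*F
J(m, Q) = 53 (J(m, Q) = (18 - 9*(-5)) - 1*10 = (18 + 45) - 10 = 63 - 10 = 53)
J(-7, -10) + 1312 = 53 + 1312 = 1365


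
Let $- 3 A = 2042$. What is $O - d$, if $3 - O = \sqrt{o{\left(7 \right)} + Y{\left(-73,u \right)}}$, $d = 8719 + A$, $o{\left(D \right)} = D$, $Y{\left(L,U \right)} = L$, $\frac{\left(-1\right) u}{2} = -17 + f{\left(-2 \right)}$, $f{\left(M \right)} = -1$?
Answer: $- \frac{24106}{3} - i \sqrt{66} \approx -8035.3 - 8.124 i$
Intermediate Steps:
$A = - \frac{2042}{3}$ ($A = \left(- \frac{1}{3}\right) 2042 = - \frac{2042}{3} \approx -680.67$)
$u = 36$ ($u = - 2 \left(-17 - 1\right) = \left(-2\right) \left(-18\right) = 36$)
$d = \frac{24115}{3}$ ($d = 8719 - \frac{2042}{3} = \frac{24115}{3} \approx 8038.3$)
$O = 3 - i \sqrt{66}$ ($O = 3 - \sqrt{7 - 73} = 3 - \sqrt{-66} = 3 - i \sqrt{66} \approx 3.0 - 8.124 i$)
$O - d = \left(3 - i \sqrt{66}\right) - \frac{24115}{3} = - \frac{24106}{3} - i \sqrt{66}$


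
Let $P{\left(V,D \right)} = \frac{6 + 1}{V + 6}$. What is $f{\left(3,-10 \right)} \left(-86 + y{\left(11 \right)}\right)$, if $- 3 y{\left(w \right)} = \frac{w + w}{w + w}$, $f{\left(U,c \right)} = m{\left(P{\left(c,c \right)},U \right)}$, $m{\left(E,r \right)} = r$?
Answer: $-259$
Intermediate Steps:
$P{\left(V,D \right)} = \frac{7}{6 + V}$
$f{\left(U,c \right)} = U$
$y{\left(w \right)} = - \frac{1}{3}$ ($y{\left(w \right)} = - \frac{\left(w + w\right) \frac{1}{w + w}}{3} = - \frac{2 w \frac{1}{2 w}}{3} = \left(- \frac{1}{3}\right) 1 = - \frac{1}{3}$)
$f{\left(3,-10 \right)} \left(-86 + y{\left(11 \right)}\right) = 3 \left(-86 - \frac{1}{3}\right) = 3 \left(- \frac{259}{3}\right) = -259$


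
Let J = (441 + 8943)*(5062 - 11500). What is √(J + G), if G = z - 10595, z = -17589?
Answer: 2*I*√15110594 ≈ 7774.5*I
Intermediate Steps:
G = -28184 (G = -17589 - 10595 = -28184)
J = -60414192 (J = 9384*(-6438) = -60414192)
√(J + G) = √(-60414192 - 28184) = √(-60442376) = 2*I*√15110594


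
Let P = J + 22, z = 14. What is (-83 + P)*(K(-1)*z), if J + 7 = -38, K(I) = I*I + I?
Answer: 0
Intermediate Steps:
K(I) = I + I**2 (K(I) = I**2 + I = I + I**2)
J = -45 (J = -7 - 38 = -45)
P = -23 (P = -45 + 22 = -23)
(-83 + P)*(K(-1)*z) = (-83 - 23)*(-(1 - 1)*14) = -106*(-1*0)*14 = -0*14 = -106*0 = 0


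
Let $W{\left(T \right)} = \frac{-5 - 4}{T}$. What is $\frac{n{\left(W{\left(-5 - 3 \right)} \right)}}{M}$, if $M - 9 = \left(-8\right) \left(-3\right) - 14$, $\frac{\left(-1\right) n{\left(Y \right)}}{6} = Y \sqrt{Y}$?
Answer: $- \frac{81 \sqrt{2}}{304} \approx -0.37681$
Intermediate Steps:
$W{\left(T \right)} = - \frac{9}{T}$
$n{\left(Y \right)} = - 6 Y^{\frac{3}{2}}$ ($n{\left(Y \right)} = - 6 Y \sqrt{Y} = - 6 Y^{\frac{3}{2}}$)
$M = 19$ ($M = 9 - -10 = 9 + \left(24 - 14\right) = 9 + 10 = 19$)
$\frac{n{\left(W{\left(-5 - 3 \right)} \right)}}{M} = \frac{\left(-6\right) \left(- \frac{9}{-5 - 3}\right)^{\frac{3}{2}}}{19} = - 6 \left(- \frac{9}{-8}\right)^{\frac{3}{2}} \cdot \frac{1}{19} = - 6 \left(\left(-9\right) \left(- \frac{1}{8}\right)\right)^{\frac{3}{2}} \cdot \frac{1}{19} = - 6 \left(\frac{9}{8}\right)^{\frac{3}{2}} \cdot \frac{1}{19} = - 6 \frac{27 \sqrt{2}}{32} \cdot \frac{1}{19} = - \frac{81 \sqrt{2}}{16} \cdot \frac{1}{19} = - \frac{81 \sqrt{2}}{304}$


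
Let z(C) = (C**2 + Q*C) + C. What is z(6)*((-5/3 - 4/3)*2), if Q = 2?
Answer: -324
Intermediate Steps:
z(C) = C**2 + 3*C (z(C) = (C**2 + 2*C) + C = C**2 + 3*C)
z(6)*((-5/3 - 4/3)*2) = (6*(3 + 6))*((-5/3 - 4/3)*2) = (6*9)*((-5*1/3 - 4*1/3)*2) = 54*((-5/3 - 4/3)*2) = 54*(-3*2) = 54*(-6) = -324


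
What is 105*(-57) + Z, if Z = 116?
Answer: -5869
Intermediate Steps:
105*(-57) + Z = 105*(-57) + 116 = -5985 + 116 = -5869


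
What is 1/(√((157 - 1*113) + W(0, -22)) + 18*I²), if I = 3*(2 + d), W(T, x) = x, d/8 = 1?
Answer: 8100/131219989 - √22/262439978 ≈ 6.1710e-5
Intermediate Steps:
d = 8 (d = 8*1 = 8)
I = 30 (I = 3*(2 + 8) = 3*10 = 30)
1/(√((157 - 1*113) + W(0, -22)) + 18*I²) = 1/(√((157 - 1*113) - 22) + 18*30²) = 1/(√((157 - 113) - 22) + 18*900) = 1/(√(44 - 22) + 16200) = 1/(√22 + 16200) = 1/(16200 + √22)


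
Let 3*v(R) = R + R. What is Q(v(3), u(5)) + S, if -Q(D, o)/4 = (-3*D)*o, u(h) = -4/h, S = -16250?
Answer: -81346/5 ≈ -16269.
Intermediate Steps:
v(R) = 2*R/3 (v(R) = (R + R)/3 = (2*R)/3 = 2*R/3)
Q(D, o) = 12*D*o (Q(D, o) = -4*(-3*D)*o = -(-12)*D*o = 12*D*o)
Q(v(3), u(5)) + S = 12*((2/3)*3)*(-4/5) - 16250 = 12*2*(-4*1/5) - 16250 = 12*2*(-4/5) - 16250 = -96/5 - 16250 = -81346/5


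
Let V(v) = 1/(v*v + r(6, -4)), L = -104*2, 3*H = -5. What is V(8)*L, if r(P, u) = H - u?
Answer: -624/199 ≈ -3.1357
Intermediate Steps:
H = -5/3 (H = (⅓)*(-5) = -5/3 ≈ -1.6667)
L = -208
r(P, u) = -5/3 - u
V(v) = 1/(7/3 + v²) (V(v) = 1/(v*v + (-5/3 - 1*(-4))) = 1/(v² + (-5/3 + 4)) = 1/(v² + 7/3) = 1/(7/3 + v²))
V(8)*L = (3/(7 + 3*8²))*(-208) = (3/(7 + 3*64))*(-208) = (3/(7 + 192))*(-208) = (3/199)*(-208) = -624/199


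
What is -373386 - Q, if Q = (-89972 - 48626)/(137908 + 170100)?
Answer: -57502868245/154004 ≈ -3.7339e+5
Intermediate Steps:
Q = -69299/154004 (Q = -138598/308008 = -138598*1/308008 = -69299/154004 ≈ -0.44998)
-373386 - Q = -373386 - 1*(-69299/154004) = -373386 + 69299/154004 = -57502868245/154004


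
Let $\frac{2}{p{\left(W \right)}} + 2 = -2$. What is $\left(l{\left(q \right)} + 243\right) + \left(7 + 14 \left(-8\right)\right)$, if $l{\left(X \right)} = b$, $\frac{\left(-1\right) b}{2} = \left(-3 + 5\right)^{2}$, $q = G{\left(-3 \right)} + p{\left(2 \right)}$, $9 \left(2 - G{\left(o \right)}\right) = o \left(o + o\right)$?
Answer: $130$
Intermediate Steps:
$G{\left(o \right)} = 2 - \frac{2 o^{2}}{9}$ ($G{\left(o \right)} = 2 - \frac{o \left(o + o\right)}{9} = 2 - \frac{o 2 o}{9} = 2 - \frac{2 o^{2}}{9}$)
$p{\left(W \right)} = - \frac{1}{2}$ ($p{\left(W \right)} = \frac{2}{-2 - 2} = \frac{2}{-4} = 2 \left(- \frac{1}{4}\right) = - \frac{1}{2}$)
$q = - \frac{1}{2}$ ($q = \left(2 - \frac{2 \left(-3\right)^{2}}{9}\right) - \frac{1}{2} = \left(2 - 2\right) - \frac{1}{2} = 0 - \frac{1}{2} = - \frac{1}{2} \approx -0.5$)
$b = -8$ ($b = - 2 \left(-3 + 5\right)^{2} = - 2 \cdot 2^{2} = \left(-2\right) 4 = -8$)
$l{\left(X \right)} = -8$
$\left(l{\left(q \right)} + 243\right) + \left(7 + 14 \left(-8\right)\right) = \left(-8 + 243\right) + \left(7 + 14 \left(-8\right)\right) = 235 + \left(7 - 112\right) = 235 - 105 = 130$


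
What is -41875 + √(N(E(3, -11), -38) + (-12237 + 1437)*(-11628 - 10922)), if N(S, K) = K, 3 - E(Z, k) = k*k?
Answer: -41875 + 23*√460378 ≈ -26269.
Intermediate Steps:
E(Z, k) = 3 - k² (E(Z, k) = 3 - k*k = 3 - k²)
-41875 + √(N(E(3, -11), -38) + (-12237 + 1437)*(-11628 - 10922)) = -41875 + √(-38 + (-12237 + 1437)*(-11628 - 10922)) = -41875 + √(-38 - 10800*(-22550)) = -41875 + √(-38 + 243540000) = -41875 + √243539962 = -41875 + 23*√460378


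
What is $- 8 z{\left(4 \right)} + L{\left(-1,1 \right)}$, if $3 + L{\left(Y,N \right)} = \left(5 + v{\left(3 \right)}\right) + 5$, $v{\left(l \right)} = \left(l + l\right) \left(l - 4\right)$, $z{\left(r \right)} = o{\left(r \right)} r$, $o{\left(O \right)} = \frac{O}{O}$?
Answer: $-31$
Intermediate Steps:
$o{\left(O \right)} = 1$
$z{\left(r \right)} = r$ ($z{\left(r \right)} = 1 r = r$)
$v{\left(l \right)} = 2 l \left(-4 + l\right)$
$L{\left(Y,N \right)} = 1$ ($L{\left(Y,N \right)} = -3 + \left(\left(5 + 2 \cdot 3 \left(-4 + 3\right)\right) + 5\right) = -3 + \left(\left(5 + 2 \cdot 3 \left(-1\right)\right) + 5\right) = -3 + \left(\left(5 - 6\right) + 5\right) = -3 + \left(-1 + 5\right) = -3 + 4 = 1$)
$- 8 z{\left(4 \right)} + L{\left(-1,1 \right)} = \left(-8\right) 4 + 1 = -32 + 1 = -31$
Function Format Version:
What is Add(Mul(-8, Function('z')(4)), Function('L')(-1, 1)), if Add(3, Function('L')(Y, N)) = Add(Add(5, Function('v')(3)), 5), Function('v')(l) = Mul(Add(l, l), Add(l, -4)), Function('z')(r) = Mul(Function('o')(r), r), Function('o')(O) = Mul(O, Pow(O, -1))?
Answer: -31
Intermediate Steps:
Function('o')(O) = 1
Function('z')(r) = r (Function('z')(r) = Mul(1, r) = r)
Function('v')(l) = Mul(2, l, Add(-4, l)) (Function('v')(l) = Mul(Mul(2, l), Add(-4, l)) = Mul(2, l, Add(-4, l)))
Function('L')(Y, N) = 1 (Function('L')(Y, N) = Add(-3, Add(Add(5, Mul(2, 3, Add(-4, 3))), 5)) = Add(-3, Add(Add(5, Mul(2, 3, -1)), 5)) = Add(-3, Add(Add(5, -6), 5)) = Add(-3, Add(-1, 5)) = Add(-3, 4) = 1)
Add(Mul(-8, Function('z')(4)), Function('L')(-1, 1)) = Add(Mul(-8, 4), 1) = Add(-32, 1) = -31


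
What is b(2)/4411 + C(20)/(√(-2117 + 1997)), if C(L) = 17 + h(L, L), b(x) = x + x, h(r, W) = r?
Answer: 4/4411 - 37*I*√30/60 ≈ 0.00090682 - 3.3776*I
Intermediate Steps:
b(x) = 2*x
C(L) = 17 + L
b(2)/4411 + C(20)/(√(-2117 + 1997)) = (2*2)/4411 + (17 + 20)/(√(-2117 + 1997)) = 4*(1/4411) + 37/(√(-120)) = 4/4411 + 37/((2*I*√30)) = 4/4411 + 37*(-I*√30/60) = 4/4411 - 37*I*√30/60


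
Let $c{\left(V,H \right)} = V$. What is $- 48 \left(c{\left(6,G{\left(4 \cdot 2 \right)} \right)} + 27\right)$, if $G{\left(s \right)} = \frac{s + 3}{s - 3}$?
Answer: $-1584$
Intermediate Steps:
$G{\left(s \right)} = \frac{3 + s}{-3 + s}$
$- 48 \left(c{\left(6,G{\left(4 \cdot 2 \right)} \right)} + 27\right) = - 48 \left(6 + 27\right) = \left(-48\right) 33 = -1584$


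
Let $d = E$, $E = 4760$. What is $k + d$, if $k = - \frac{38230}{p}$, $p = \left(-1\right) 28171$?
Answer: $\frac{134132190}{28171} \approx 4761.4$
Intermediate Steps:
$p = -28171$
$d = 4760$
$k = \frac{38230}{28171}$ ($k = - \frac{38230}{-28171} = \left(-38230\right) \left(- \frac{1}{28171}\right) = \frac{38230}{28171} \approx 1.3571$)
$k + d = \frac{38230}{28171} + 4760 = \frac{134132190}{28171}$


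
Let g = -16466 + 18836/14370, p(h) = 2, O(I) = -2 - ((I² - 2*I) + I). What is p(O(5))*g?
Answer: -236597584/7185 ≈ -32929.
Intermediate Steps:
O(I) = -2 + I - I² (O(I) = -2 - (I² - I) = -2 + (I - I²) = -2 + I - I²)
g = -118298792/7185 (g = -16466 + 18836*(1/14370) = -16466 + 9418/7185 = -118298792/7185 ≈ -16465.)
p(O(5))*g = 2*(-118298792/7185) = -236597584/7185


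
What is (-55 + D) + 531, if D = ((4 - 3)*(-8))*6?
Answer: 428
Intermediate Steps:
D = -48 (D = (1*(-8))*6 = -8*6 = -48)
(-55 + D) + 531 = (-55 - 48) + 531 = -103 + 531 = 428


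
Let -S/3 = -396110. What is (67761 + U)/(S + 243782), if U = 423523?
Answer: 122821/358028 ≈ 0.34305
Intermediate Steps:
S = 1188330 (S = -3*(-396110) = 1188330)
(67761 + U)/(S + 243782) = (67761 + 423523)/(1188330 + 243782) = 491284/1432112 = 491284*(1/1432112) = 122821/358028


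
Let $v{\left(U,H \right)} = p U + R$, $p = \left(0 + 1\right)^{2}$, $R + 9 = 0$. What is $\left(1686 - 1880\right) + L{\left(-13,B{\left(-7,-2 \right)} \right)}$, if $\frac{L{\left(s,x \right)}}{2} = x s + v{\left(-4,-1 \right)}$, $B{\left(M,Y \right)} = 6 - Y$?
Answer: $-428$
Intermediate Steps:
$R = -9$ ($R = -9 + 0 = -9$)
$p = 1$ ($p = 1^{2} = 1$)
$v{\left(U,H \right)} = -9 + U$ ($v{\left(U,H \right)} = 1 U - 9 = U - 9 = -9 + U$)
$L{\left(s,x \right)} = -26 + 2 s x$ ($L{\left(s,x \right)} = 2 \left(x s - 13\right) = 2 \left(s x - 13\right) = 2 \left(-13 + s x\right) = -26 + 2 s x$)
$\left(1686 - 1880\right) + L{\left(-13,B{\left(-7,-2 \right)} \right)} = \left(1686 - 1880\right) + \left(-26 + 2 \left(-13\right) \left(6 - -2\right)\right) = -194 + \left(-26 + 2 \left(-13\right) \left(6 + 2\right)\right) = -194 + \left(-26 + 2 \left(-13\right) 8\right) = -194 - 234 = -428$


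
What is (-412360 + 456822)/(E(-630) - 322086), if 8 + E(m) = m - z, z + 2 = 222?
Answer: -22231/161472 ≈ -0.13768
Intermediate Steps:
z = 220 (z = -2 + 222 = 220)
E(m) = -228 + m (E(m) = -8 + (m - 1*220) = -8 + (m - 220) = -8 + (-220 + m) = -228 + m)
(-412360 + 456822)/(E(-630) - 322086) = (-412360 + 456822)/((-228 - 630) - 322086) = 44462/(-858 - 322086) = 44462/(-322944) = 44462*(-1/322944) = -22231/161472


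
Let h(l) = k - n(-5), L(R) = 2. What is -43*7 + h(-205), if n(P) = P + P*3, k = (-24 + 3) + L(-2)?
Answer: -300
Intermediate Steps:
k = -19 (k = (-24 + 3) + 2 = -21 + 2 = -19)
n(P) = 4*P (n(P) = P + 3*P = 4*P)
h(l) = 1 (h(l) = -19 - 4*(-5) = -19 - 1*(-20) = -19 + 20 = 1)
-43*7 + h(-205) = -43*7 + 1 = -1*301 + 1 = -301 + 1 = -300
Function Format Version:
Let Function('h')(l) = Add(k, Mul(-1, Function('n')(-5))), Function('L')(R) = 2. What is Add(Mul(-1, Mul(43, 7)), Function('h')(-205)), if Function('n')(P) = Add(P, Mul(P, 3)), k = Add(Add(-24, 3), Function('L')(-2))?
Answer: -300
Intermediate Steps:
k = -19 (k = Add(Add(-24, 3), 2) = Add(-21, 2) = -19)
Function('n')(P) = Mul(4, P) (Function('n')(P) = Add(P, Mul(3, P)) = Mul(4, P))
Function('h')(l) = 1 (Function('h')(l) = Add(-19, Mul(-1, Mul(4, -5))) = Add(-19, Mul(-1, -20)) = Add(-19, 20) = 1)
Add(Mul(-1, Mul(43, 7)), Function('h')(-205)) = Add(Mul(-1, Mul(43, 7)), 1) = Add(Mul(-1, 301), 1) = Add(-301, 1) = -300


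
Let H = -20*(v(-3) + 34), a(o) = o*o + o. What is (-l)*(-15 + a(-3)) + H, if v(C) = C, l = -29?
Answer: -881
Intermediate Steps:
a(o) = o + o² (a(o) = o² + o = o + o²)
H = -620 (H = -20*(-3 + 34) = -20*31 = -620)
(-l)*(-15 + a(-3)) + H = (-1*(-29))*(-15 - 3*(1 - 3)) - 620 = 29*(-15 - 3*(-2)) - 620 = 29*(-15 + 6) - 620 = 29*(-9) - 620 = -261 - 620 = -881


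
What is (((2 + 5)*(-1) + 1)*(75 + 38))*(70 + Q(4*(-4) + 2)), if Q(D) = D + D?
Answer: -28476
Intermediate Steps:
Q(D) = 2*D
(((2 + 5)*(-1) + 1)*(75 + 38))*(70 + Q(4*(-4) + 2)) = (((2 + 5)*(-1) + 1)*(75 + 38))*(70 + 2*(4*(-4) + 2)) = ((7*(-1) + 1)*113)*(70 + 2*(-16 + 2)) = ((-7 + 1)*113)*(70 + 2*(-14)) = (-6*113)*(70 - 28) = -678*42 = -28476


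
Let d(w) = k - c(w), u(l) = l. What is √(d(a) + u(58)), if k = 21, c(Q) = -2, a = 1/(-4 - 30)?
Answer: 9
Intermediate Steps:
a = -1/34 (a = 1/(-34) = -1/34 ≈ -0.029412)
d(w) = 23 (d(w) = 21 - 1*(-2) = 21 + 2 = 23)
√(d(a) + u(58)) = √(23 + 58) = √81 = 9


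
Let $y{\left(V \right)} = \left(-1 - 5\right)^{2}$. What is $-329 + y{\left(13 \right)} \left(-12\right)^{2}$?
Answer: $4855$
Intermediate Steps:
$y{\left(V \right)} = 36$ ($y{\left(V \right)} = \left(-6\right)^{2} = 36$)
$-329 + y{\left(13 \right)} \left(-12\right)^{2} = -329 + 36 \left(-12\right)^{2} = -329 + 36 \cdot 144 = -329 + 5184 = 4855$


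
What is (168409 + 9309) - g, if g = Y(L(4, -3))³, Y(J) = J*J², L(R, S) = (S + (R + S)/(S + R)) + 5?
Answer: 158035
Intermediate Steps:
L(R, S) = 6 + S (L(R, S) = (S + (R + S)/(R + S)) + 5 = (S + 1) + 5 = (1 + S) + 5 = 6 + S)
Y(J) = J³
g = 19683 (g = ((6 - 3)³)³ = (3³)³ = 27³ = 19683)
(168409 + 9309) - g = (168409 + 9309) - 1*19683 = 177718 - 19683 = 158035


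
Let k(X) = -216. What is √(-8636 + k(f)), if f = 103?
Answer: 2*I*√2213 ≈ 94.085*I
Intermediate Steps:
√(-8636 + k(f)) = √(-8636 - 216) = √(-8852) = 2*I*√2213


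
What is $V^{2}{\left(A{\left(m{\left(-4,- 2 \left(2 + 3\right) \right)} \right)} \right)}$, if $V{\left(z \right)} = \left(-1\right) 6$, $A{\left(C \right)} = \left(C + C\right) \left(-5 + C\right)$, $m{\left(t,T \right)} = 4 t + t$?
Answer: $36$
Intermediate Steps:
$m{\left(t,T \right)} = 5 t$
$A{\left(C \right)} = 2 C \left(-5 + C\right)$
$V{\left(z \right)} = -6$
$V^{2}{\left(A{\left(m{\left(-4,- 2 \left(2 + 3\right) \right)} \right)} \right)} = \left(-6\right)^{2} = 36$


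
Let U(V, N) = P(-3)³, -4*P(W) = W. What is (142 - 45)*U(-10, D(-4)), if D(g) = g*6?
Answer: 2619/64 ≈ 40.922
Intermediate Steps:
D(g) = 6*g
P(W) = -W/4
U(V, N) = 27/64 (U(V, N) = (-¼*(-3))³ = (¾)³ = 27/64)
(142 - 45)*U(-10, D(-4)) = (142 - 45)*(27/64) = 97*(27/64) = 2619/64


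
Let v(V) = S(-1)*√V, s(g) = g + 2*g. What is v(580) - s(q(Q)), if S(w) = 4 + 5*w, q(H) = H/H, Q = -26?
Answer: -3 - 2*√145 ≈ -27.083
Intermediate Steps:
q(H) = 1
s(g) = 3*g
v(V) = -√V (v(V) = (4 + 5*(-1))*√V = (4 - 5)*√V = -√V)
v(580) - s(q(Q)) = -√580 - 3 = -2*√145 - 1*3 = -2*√145 - 3 = -3 - 2*√145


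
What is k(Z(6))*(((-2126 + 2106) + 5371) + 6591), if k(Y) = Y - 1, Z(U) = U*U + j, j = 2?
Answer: 441854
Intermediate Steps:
Z(U) = 2 + U**2 (Z(U) = U*U + 2 = U**2 + 2 = 2 + U**2)
k(Y) = -1 + Y
k(Z(6))*(((-2126 + 2106) + 5371) + 6591) = (-1 + (2 + 6**2))*(((-2126 + 2106) + 5371) + 6591) = (-1 + (2 + 36))*((-20 + 5371) + 6591) = (-1 + 38)*(5351 + 6591) = 37*11942 = 441854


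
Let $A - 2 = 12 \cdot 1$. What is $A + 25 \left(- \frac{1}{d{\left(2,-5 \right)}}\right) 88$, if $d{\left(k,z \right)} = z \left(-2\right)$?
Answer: $-206$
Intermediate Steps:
$A = 14$ ($A = 2 + 12 \cdot 1 = 2 + 12 = 14$)
$d{\left(k,z \right)} = - 2 z$
$A + 25 \left(- \frac{1}{d{\left(2,-5 \right)}}\right) 88 = 14 + 25 \left(- \frac{1}{\left(-2\right) \left(-5\right)}\right) 88 = 14 + 25 \left(- \frac{1}{10}\right) 88 = 14 - 220 = -206$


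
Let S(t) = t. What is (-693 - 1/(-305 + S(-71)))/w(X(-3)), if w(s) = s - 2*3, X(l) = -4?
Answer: 260567/3760 ≈ 69.300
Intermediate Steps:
w(s) = -6 + s (w(s) = s - 6 = -6 + s)
(-693 - 1/(-305 + S(-71)))/w(X(-3)) = (-693 - 1/(-305 - 71))/(-6 - 4) = (-693 - 1/(-376))/(-10) = (-693 - 1*(-1/376))*(-⅒) = (-693 + 1/376)*(-⅒) = -260567/376*(-⅒) = 260567/3760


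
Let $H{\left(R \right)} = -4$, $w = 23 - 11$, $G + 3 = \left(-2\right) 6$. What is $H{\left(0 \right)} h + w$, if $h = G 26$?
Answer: $1572$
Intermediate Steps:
$G = -15$ ($G = -3 - 12 = -15$)
$w = 12$ ($w = 23 - 11 = 12$)
$h = -390$ ($h = \left(-15\right) 26 = -390$)
$H{\left(0 \right)} h + w = \left(-4\right) \left(-390\right) + 12 = 1560 + 12 = 1572$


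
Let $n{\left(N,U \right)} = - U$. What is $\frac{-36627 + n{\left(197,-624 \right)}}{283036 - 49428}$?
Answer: $- \frac{36003}{233608} \approx -0.15412$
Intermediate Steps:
$\frac{-36627 + n{\left(197,-624 \right)}}{283036 - 49428} = \frac{-36627 - -624}{283036 - 49428} = \frac{-36627 + 624}{233608} = \left(-36003\right) \frac{1}{233608} = - \frac{36003}{233608}$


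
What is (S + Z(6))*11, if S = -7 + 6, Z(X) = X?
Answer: 55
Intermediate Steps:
S = -1
(S + Z(6))*11 = (-1 + 6)*11 = 5*11 = 55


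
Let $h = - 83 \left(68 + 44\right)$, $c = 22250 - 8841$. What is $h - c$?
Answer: $-22705$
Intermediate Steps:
$c = 13409$ ($c = 22250 - 8841 = 13409$)
$h = -9296$ ($h = \left(-83\right) 112 = -9296$)
$h - c = -9296 - 13409 = -22705$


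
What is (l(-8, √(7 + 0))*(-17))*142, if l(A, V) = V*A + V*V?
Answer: -16898 + 19312*√7 ≈ 34197.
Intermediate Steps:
l(A, V) = V² + A*V (l(A, V) = A*V + V² = V² + A*V)
(l(-8, √(7 + 0))*(-17))*142 = ((√(7 + 0)*(-8 + √(7 + 0)))*(-17))*142 = ((√7*(-8 + √7))*(-17))*142 = -17*√7*(-8 + √7)*142 = -2414*√7*(-8 + √7)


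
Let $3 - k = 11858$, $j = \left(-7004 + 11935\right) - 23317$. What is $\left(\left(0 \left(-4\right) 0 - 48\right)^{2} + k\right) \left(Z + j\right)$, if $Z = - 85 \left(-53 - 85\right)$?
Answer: $63571456$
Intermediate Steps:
$j = -18386$ ($j = 4931 - 23317 = -18386$)
$k = -11855$ ($k = 3 - 11858 = -11855$)
$Z = 11730$ ($Z = \left(-85\right) \left(-138\right) = 11730$)
$\left(\left(0 \left(-4\right) 0 - 48\right)^{2} + k\right) \left(Z + j\right) = \left(\left(0 \left(-4\right) 0 - 48\right)^{2} - 11855\right) \left(11730 - 18386\right) = \left(\left(0 \cdot 0 - 48\right)^{2} - 11855\right) \left(-6656\right) = \left(\left(0 - 48\right)^{2} - 11855\right) \left(-6656\right) = \left(\left(-48\right)^{2} - 11855\right) \left(-6656\right) = \left(2304 - 11855\right) \left(-6656\right) = \left(-9551\right) \left(-6656\right) = 63571456$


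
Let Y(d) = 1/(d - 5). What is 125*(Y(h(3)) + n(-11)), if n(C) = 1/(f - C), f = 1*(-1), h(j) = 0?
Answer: -25/2 ≈ -12.500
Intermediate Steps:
f = -1
Y(d) = 1/(-5 + d)
n(C) = 1/(-1 - C)
125*(Y(h(3)) + n(-11)) = 125*(1/(-5 + 0) - 1/(1 - 11)) = 125*(1/(-5) - 1/(-10)) = 125*(-⅕ - 1*(-⅒)) = 125*(-⅕ + ⅒) = 125*(-⅒) = -25/2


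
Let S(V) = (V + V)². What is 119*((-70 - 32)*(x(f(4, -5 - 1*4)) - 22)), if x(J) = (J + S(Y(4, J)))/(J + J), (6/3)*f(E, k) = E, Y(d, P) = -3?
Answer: 151725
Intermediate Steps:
S(V) = 4*V² (S(V) = (2*V)² = 4*V²)
f(E, k) = E/2
x(J) = (36 + J)/(2*J) (x(J) = (J + 4*(-3)²)/(J + J) = (J + 4*9)/((2*J)) = (J + 36)*(1/(2*J)) = (36 + J)*(1/(2*J)) = (36 + J)/(2*J))
119*((-70 - 32)*(x(f(4, -5 - 1*4)) - 22)) = 119*((-70 - 32)*((36 + (½)*4)/(2*(((½)*4))) - 22)) = 119*(-102*((½)*(36 + 2)/2 - 22)) = 119*(-102*((½)*(½)*38 - 22)) = 119*(-102*(19/2 - 22)) = 119*(-102*(-25/2)) = 119*1275 = 151725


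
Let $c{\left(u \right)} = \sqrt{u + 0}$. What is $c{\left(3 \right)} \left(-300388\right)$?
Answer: $- 300388 \sqrt{3} \approx -5.2029 \cdot 10^{5}$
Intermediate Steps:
$c{\left(u \right)} = \sqrt{u}$
$c{\left(3 \right)} \left(-300388\right) = \sqrt{3} \left(-300388\right) = - 300388 \sqrt{3}$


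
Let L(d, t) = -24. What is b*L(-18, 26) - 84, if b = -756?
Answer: 18060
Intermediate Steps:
b*L(-18, 26) - 84 = -756*(-24) - 84 = 18144 - 84 = 18060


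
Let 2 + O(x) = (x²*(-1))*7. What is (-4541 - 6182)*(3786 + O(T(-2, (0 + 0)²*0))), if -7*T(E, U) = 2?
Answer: -283987932/7 ≈ -4.0570e+7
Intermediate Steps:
T(E, U) = -2/7 (T(E, U) = -⅐*2 = -2/7)
O(x) = -2 - 7*x² (O(x) = -2 + (x²*(-1))*7 = -2 - x²*7 = -2 - 7*x²)
(-4541 - 6182)*(3786 + O(T(-2, (0 + 0)²*0))) = (-4541 - 6182)*(3786 + (-2 - 7*(-2/7)²)) = -10723*(3786 + (-2 - 7*4/49)) = -10723*(3786 + (-2 - 4/7)) = -10723*(3786 - 18/7) = -10723*26484/7 = -283987932/7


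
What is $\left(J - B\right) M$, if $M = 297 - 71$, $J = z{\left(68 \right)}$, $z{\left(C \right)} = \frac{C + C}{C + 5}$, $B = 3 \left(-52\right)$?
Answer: $\frac{2604424}{73} \approx 35677.0$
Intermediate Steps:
$B = -156$
$z{\left(C \right)} = \frac{2 C}{5 + C}$
$J = \frac{136}{73}$ ($J = 2 \cdot 68 \frac{1}{5 + 68} = 2 \cdot 68 \cdot \frac{1}{73} = \frac{136}{73} \approx 1.863$)
$M = 226$
$\left(J - B\right) M = \left(\frac{136}{73} - -156\right) 226 = \left(\frac{136}{73} + 156\right) 226 = \frac{11524}{73} \cdot 226 = \frac{2604424}{73}$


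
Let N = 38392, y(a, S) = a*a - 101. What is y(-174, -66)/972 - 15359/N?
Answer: 285887413/9329256 ≈ 30.644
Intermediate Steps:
y(a, S) = -101 + a**2 (y(a, S) = a**2 - 101 = -101 + a**2)
y(-174, -66)/972 - 15359/N = (-101 + (-174)**2)/972 - 15359/38392 = (-101 + 30276)*(1/972) - 15359*1/38392 = 30175*(1/972) - 15359/38392 = 30175/972 - 15359/38392 = 285887413/9329256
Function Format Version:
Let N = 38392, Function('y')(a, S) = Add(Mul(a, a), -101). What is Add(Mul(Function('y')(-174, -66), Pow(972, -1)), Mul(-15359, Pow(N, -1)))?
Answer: Rational(285887413, 9329256) ≈ 30.644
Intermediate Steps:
Function('y')(a, S) = Add(-101, Pow(a, 2)) (Function('y')(a, S) = Add(Pow(a, 2), -101) = Add(-101, Pow(a, 2)))
Add(Mul(Function('y')(-174, -66), Pow(972, -1)), Mul(-15359, Pow(N, -1))) = Add(Mul(Add(-101, Pow(-174, 2)), Pow(972, -1)), Mul(-15359, Pow(38392, -1))) = Add(Mul(Add(-101, 30276), Rational(1, 972)), Mul(-15359, Rational(1, 38392))) = Add(Mul(30175, Rational(1, 972)), Rational(-15359, 38392)) = Add(Rational(30175, 972), Rational(-15359, 38392)) = Rational(285887413, 9329256)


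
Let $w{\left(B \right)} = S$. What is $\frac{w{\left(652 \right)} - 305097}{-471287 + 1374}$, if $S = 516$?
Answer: $\frac{304581}{469913} \approx 0.64816$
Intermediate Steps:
$w{\left(B \right)} = 516$
$\frac{w{\left(652 \right)} - 305097}{-471287 + 1374} = \frac{516 - 305097}{-471287 + 1374} = - \frac{304581}{-469913} = \left(-304581\right) \left(- \frac{1}{469913}\right) = \frac{304581}{469913}$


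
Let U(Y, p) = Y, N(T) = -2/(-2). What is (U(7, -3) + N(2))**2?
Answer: 64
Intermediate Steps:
N(T) = 1 (N(T) = -2*(-1/2) = 1)
(U(7, -3) + N(2))**2 = (7 + 1)**2 = 8**2 = 64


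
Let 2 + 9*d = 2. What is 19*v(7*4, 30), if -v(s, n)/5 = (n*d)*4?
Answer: 0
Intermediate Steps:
d = 0 (d = -2/9 + (⅑)*2 = -2/9 + 2/9 = 0)
v(s, n) = 0 (v(s, n) = -5*n*0*4 = -0*4 = -5*0 = 0)
19*v(7*4, 30) = 19*0 = 0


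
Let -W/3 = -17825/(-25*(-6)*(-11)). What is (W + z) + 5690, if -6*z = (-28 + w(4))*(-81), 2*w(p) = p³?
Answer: 125655/22 ≈ 5711.6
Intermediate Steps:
w(p) = p³/2
W = -713/22 (W = -(-53475)/(-25*(-6)*(-11)) = -(-53475)/(150*(-11)) = -(-53475)/(-1650) = -(-53475)*(-1)/1650 = -3*713/66 = -713/22 ≈ -32.409)
z = 54 (z = -(-28 + (½)*4³)*(-81)/6 = -(-28 + (½)*64)*(-81)/6 = -(-28 + 32)*(-81)/6 = -2*(-81)/3 = -⅙*(-324) = 54)
(W + z) + 5690 = (-713/22 + 54) + 5690 = 475/22 + 5690 = 125655/22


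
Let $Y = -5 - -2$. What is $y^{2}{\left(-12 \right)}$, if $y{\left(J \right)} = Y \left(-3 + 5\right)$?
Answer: $36$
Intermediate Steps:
$Y = -3$ ($Y = -5 + 2 = -3$)
$y{\left(J \right)} = -6$ ($y{\left(J \right)} = - 3 \left(-3 + 5\right) = \left(-3\right) 2 = -6$)
$y^{2}{\left(-12 \right)} = \left(-6\right)^{2} = 36$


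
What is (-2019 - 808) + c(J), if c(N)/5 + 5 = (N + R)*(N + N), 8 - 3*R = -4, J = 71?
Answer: 50398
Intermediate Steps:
R = 4 (R = 8/3 - 1/3*(-4) = 8/3 + 4/3 = 4)
c(N) = -25 + 10*N*(4 + N) (c(N) = -25 + 5*((N + 4)*(N + N)) = -25 + 5*((4 + N)*(2*N)) = -25 + 5*(2*N*(4 + N)) = -25 + 10*N*(4 + N))
(-2019 - 808) + c(J) = (-2019 - 808) + (-25 + 10*71**2 + 40*71) = -2827 + (-25 + 10*5041 + 2840) = -2827 + (-25 + 50410 + 2840) = -2827 + 53225 = 50398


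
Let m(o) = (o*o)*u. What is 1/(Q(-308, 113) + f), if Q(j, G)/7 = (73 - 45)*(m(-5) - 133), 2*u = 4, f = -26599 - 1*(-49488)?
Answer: 1/6621 ≈ 0.00015103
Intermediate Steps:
f = 22889 (f = -26599 + 49488 = 22889)
u = 2 (u = (½)*4 = 2)
m(o) = 2*o² (m(o) = (o*o)*2 = o²*2 = 2*o²)
Q(j, G) = -16268 (Q(j, G) = 7*((73 - 45)*(2*(-5)² - 133)) = 7*(28*(2*25 - 133)) = 7*(28*(50 - 133)) = 7*(28*(-83)) = 7*(-2324) = -16268)
1/(Q(-308, 113) + f) = 1/(-16268 + 22889) = 1/6621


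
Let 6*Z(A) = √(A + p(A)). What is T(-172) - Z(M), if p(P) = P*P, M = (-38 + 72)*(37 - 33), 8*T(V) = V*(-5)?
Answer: 215/2 - √4658/3 ≈ 84.750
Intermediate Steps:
T(V) = -5*V/8 (T(V) = (V*(-5))/8 = (-5*V)/8 = -5*V/8)
M = 136 (M = 34*4 = 136)
p(P) = P²
Z(A) = √(A + A²)/6
T(-172) - Z(M) = -5/8*(-172) - √(136*(1 + 136))/6 = 215/2 - √(136*137)/6 = 215/2 - √18632/6 = 215/2 - 2*√4658/6 = 215/2 - √4658/3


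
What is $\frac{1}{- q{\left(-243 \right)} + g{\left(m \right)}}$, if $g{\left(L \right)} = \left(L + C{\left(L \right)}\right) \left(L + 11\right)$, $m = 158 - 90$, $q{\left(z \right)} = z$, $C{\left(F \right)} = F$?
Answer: $\frac{1}{10987} \approx 9.1017 \cdot 10^{-5}$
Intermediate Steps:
$m = 68$ ($m = 158 - 90 = 68$)
$g{\left(L \right)} = 2 L \left(11 + L\right)$ ($g{\left(L \right)} = \left(L + L\right) \left(L + 11\right) = 2 L \left(11 + L\right)$)
$\frac{1}{- q{\left(-243 \right)} + g{\left(m \right)}} = \frac{1}{\left(-1\right) \left(-243\right) + 2 \cdot 68 \left(11 + 68\right)} = \frac{1}{243 + 2 \cdot 68 \cdot 79} = \frac{1}{243 + 10744} = \frac{1}{10987}$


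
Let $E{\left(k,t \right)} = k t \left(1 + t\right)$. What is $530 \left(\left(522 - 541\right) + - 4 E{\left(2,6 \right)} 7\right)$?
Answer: $-1256630$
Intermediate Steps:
$E{\left(k,t \right)} = k t \left(1 + t\right)$
$530 \left(\left(522 - 541\right) + - 4 E{\left(2,6 \right)} 7\right) = 530 \left(\left(522 - 541\right) + - 4 \cdot 2 \cdot 6 \left(1 + 6\right) 7\right) = 530 \left(\left(522 - 541\right) + - 4 \cdot 2 \cdot 6 \cdot 7 \cdot 7\right) = 530 \left(-19 + \left(-4\right) 84 \cdot 7\right) = 530 \left(-19 - 2352\right) = 530 \left(-2371\right) = -1256630$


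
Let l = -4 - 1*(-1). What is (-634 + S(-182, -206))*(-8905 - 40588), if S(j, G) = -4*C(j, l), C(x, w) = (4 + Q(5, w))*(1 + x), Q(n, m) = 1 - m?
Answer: -255284894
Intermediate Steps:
l = -3 (l = -4 + 1 = -3)
C(x, w) = (1 + x)*(5 - w) (C(x, w) = (4 + (1 - w))*(1 + x) = (5 - w)*(1 + x) = (1 + x)*(5 - w))
S(j, G) = -32 - 32*j (S(j, G) = -4*(5 - 1*(-3) + 5*j - 1*(-3)*j) = -4*(5 + 3 + 5*j + 3*j) = -4*(8 + 8*j) = -32 - 32*j)
(-634 + S(-182, -206))*(-8905 - 40588) = (-634 + (-32 - 32*(-182)))*(-8905 - 40588) = (-634 + (-32 + 5824))*(-49493) = (-634 + 5792)*(-49493) = 5158*(-49493) = -255284894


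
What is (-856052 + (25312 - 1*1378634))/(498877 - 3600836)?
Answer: 2209374/3101959 ≈ 0.71225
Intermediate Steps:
(-856052 + (25312 - 1*1378634))/(498877 - 3600836) = (-856052 + (25312 - 1378634))/(-3101959) = (-856052 - 1353322)*(-1/3101959) = -2209374*(-1/3101959) = 2209374/3101959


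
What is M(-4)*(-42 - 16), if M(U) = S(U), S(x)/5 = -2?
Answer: 580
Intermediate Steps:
S(x) = -10 (S(x) = 5*(-2) = -10)
M(U) = -10
M(-4)*(-42 - 16) = -10*(-42 - 16) = -10*(-58) = 580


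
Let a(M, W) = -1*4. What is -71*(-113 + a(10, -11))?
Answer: 8307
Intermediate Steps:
a(M, W) = -4
-71*(-113 + a(10, -11)) = -71*(-113 - 4) = -71*(-117) = 8307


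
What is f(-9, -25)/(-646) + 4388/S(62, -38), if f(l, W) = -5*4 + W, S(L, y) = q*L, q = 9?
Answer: 1429879/180234 ≈ 7.9335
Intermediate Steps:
S(L, y) = 9*L
f(l, W) = -20 + W
f(-9, -25)/(-646) + 4388/S(62, -38) = (-20 - 25)/(-646) + 4388/((9*62)) = -45*(-1/646) + 4388/558 = 45/646 + 4388*(1/558) = 45/646 + 2194/279 = 1429879/180234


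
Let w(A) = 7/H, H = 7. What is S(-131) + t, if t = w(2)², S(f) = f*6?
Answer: -785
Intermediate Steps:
w(A) = 1 (w(A) = 7/7 = 7*(⅐) = 1)
S(f) = 6*f
t = 1 (t = 1² = 1)
S(-131) + t = 6*(-131) + 1 = -786 + 1 = -785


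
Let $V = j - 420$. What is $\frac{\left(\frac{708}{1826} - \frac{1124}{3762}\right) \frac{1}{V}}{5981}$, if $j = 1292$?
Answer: $\frac{1736}{101781111267} \approx 1.7056 \cdot 10^{-8}$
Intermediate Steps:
$V = 872$ ($V = 1292 - 420 = 872$)
$\frac{\left(\frac{708}{1826} - \frac{1124}{3762}\right) \frac{1}{V}}{5981} = \frac{\left(\frac{708}{1826} - \frac{1124}{3762}\right) \frac{1}{872}}{5981} = \left(708 \cdot \frac{1}{1826} - \frac{562}{1881}\right) \frac{1}{872} \cdot \frac{1}{5981} = \left(\frac{354}{913} - \frac{562}{1881}\right) \frac{1}{872} \cdot \frac{1}{5981} = \frac{13888}{156123} \cdot \frac{1}{872} \cdot \frac{1}{5981} = \frac{1736}{17017407} \cdot \frac{1}{5981} = \frac{1736}{101781111267}$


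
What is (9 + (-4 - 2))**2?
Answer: 9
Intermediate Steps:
(9 + (-4 - 2))**2 = (9 - 6)**2 = 3**2 = 9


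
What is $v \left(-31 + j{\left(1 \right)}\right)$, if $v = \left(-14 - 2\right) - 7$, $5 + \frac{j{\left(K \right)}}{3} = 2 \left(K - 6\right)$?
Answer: $1748$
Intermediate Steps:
$j{\left(K \right)} = -51 + 6 K$ ($j{\left(K \right)} = -15 + 3 \cdot 2 \left(K - 6\right) = -15 + 3 \cdot 2 \left(-6 + K\right) = -15 + 3 \left(-12 + 2 K\right) = -15 + \left(-36 + 6 K\right) = -51 + 6 K$)
$v = -23$ ($v = -16 - 7 = -23$)
$v \left(-31 + j{\left(1 \right)}\right) = - 23 \left(-31 + \left(-51 + 6 \cdot 1\right)\right) = - 23 \left(-31 + \left(-51 + 6\right)\right) = - 23 \left(-31 - 45\right) = \left(-23\right) \left(-76\right) = 1748$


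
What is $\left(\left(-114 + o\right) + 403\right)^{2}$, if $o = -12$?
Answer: $76729$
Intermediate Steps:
$\left(\left(-114 + o\right) + 403\right)^{2} = \left(\left(-114 - 12\right) + 403\right)^{2} = \left(-126 + 403\right)^{2} = 277^{2} = 76729$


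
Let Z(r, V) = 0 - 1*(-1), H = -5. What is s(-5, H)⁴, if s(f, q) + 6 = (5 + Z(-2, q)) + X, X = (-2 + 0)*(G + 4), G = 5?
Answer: 104976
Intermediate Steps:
Z(r, V) = 1 (Z(r, V) = 0 + 1 = 1)
X = -18 (X = (-2 + 0)*(5 + 4) = -2*9 = -18)
s(f, q) = -18 (s(f, q) = -6 + ((5 + 1) - 18) = -6 + (6 - 18) = -6 - 12 = -18)
s(-5, H)⁴ = (-18)⁴ = 104976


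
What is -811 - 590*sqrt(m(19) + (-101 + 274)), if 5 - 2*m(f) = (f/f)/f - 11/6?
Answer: -811 - 295*sqrt(2292369)/57 ≈ -8646.9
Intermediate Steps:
m(f) = 41/12 - 1/(2*f) (m(f) = 5/2 - ((f/f)/f - 11/6)/2 = 5/2 - (1/f - 11*1/6)/2 = 5/2 - (1/f - 11/6)/2 = 5/2 - (-11/6 + 1/f)/2 = 5/2 + (11/12 - 1/(2*f)) = 41/12 - 1/(2*f))
-811 - 590*sqrt(m(19) + (-101 + 274)) = -811 - 590*sqrt((1/12)*(-6 + 41*19)/19 + (-101 + 274)) = -811 - 590*sqrt((1/12)*(1/19)*(-6 + 779) + 173) = -811 - 590*sqrt((1/12)*(1/19)*773 + 173) = -811 - 590*sqrt(773/228 + 173) = -811 - 295*sqrt(2292369)/57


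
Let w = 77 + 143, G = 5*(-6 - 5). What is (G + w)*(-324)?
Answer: -53460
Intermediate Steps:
G = -55 (G = 5*(-11) = -55)
w = 220
(G + w)*(-324) = (-55 + 220)*(-324) = 165*(-324) = -53460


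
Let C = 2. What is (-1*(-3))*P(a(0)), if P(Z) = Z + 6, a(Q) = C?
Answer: 24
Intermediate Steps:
a(Q) = 2
P(Z) = 6 + Z
(-1*(-3))*P(a(0)) = (-1*(-3))*(6 + 2) = 3*8 = 24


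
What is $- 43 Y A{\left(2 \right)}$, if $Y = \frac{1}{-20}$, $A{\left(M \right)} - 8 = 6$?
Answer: $\frac{301}{10} \approx 30.1$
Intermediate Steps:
$A{\left(M \right)} = 14$ ($A{\left(M \right)} = 8 + 6 = 14$)
$Y = - \frac{1}{20} \approx -0.05$
$- 43 Y A{\left(2 \right)} = \left(-43\right) \left(- \frac{1}{20}\right) 14 = \frac{43}{20} \cdot 14 = \frac{301}{10}$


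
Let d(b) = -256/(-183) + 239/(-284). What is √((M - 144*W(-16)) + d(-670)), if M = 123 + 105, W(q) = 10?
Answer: I*√818053533321/25986 ≈ 34.806*I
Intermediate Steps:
M = 228
d(b) = 28967/51972 (d(b) = -256*(-1/183) + 239*(-1/284) = 256/183 - 239/284 = 28967/51972)
√((M - 144*W(-16)) + d(-670)) = √((228 - 144*10) + 28967/51972) = √((228 - 1440) + 28967/51972) = √(-1212 + 28967/51972) = √(-62961097/51972) = I*√818053533321/25986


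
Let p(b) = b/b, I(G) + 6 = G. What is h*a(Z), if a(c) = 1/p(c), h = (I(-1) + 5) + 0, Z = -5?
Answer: -2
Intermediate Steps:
I(G) = -6 + G
h = -2 (h = ((-6 - 1) + 5) + 0 = (-7 + 5) + 0 = -2 + 0 = -2)
p(b) = 1
a(c) = 1 (a(c) = 1/1 = 1)
h*a(Z) = -2*1 = -2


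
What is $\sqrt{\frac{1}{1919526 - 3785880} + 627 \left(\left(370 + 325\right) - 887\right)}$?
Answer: $\frac{i \sqrt{419330848865059698}}{1866354} \approx 346.96 i$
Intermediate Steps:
$\sqrt{\frac{1}{1919526 - 3785880} + 627 \left(\left(370 + 325\right) - 887\right)} = \sqrt{\frac{1}{-1866354} + 627 \left(695 - 887\right)} = \sqrt{- \frac{1}{1866354} + 627 \left(-192\right)} = \sqrt{- \frac{1}{1866354} - 120384} = \sqrt{- \frac{224679159937}{1866354}} = \frac{i \sqrt{419330848865059698}}{1866354}$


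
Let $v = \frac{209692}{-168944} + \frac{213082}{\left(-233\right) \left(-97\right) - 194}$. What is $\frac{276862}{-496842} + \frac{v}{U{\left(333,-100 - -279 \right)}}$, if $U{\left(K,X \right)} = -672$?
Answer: $- \frac{1764347156523025}{3097803727396224} \approx -0.56955$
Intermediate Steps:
$v = \frac{7825089191}{946382052}$ ($v = 209692 \left(- \frac{1}{168944}\right) + \frac{213082}{22601 - 194} = - \frac{52423}{42236} + \frac{213082}{22407} = \frac{7825089191}{946382052} \approx 8.2684$)
$\frac{276862}{-496842} + \frac{v}{U{\left(333,-100 - -279 \right)}} = \frac{276862}{-496842} + \frac{7825089191}{946382052 \left(-672\right)} = 276862 \left(- \frac{1}{496842}\right) + \frac{7825089191}{946382052} \left(- \frac{1}{672}\right) = - \frac{8143}{14613} - \frac{7825089191}{635968738944} = - \frac{1764347156523025}{3097803727396224}$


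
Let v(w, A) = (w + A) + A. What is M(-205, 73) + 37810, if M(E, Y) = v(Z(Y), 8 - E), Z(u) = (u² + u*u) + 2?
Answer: 48896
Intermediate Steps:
Z(u) = 2 + 2*u² (Z(u) = (u² + u²) + 2 = 2*u² + 2 = 2 + 2*u²)
v(w, A) = w + 2*A (v(w, A) = (A + w) + A = w + 2*A)
M(E, Y) = 18 - 2*E + 2*Y² (M(E, Y) = (2 + 2*Y²) + 2*(8 - E) = (2 + 2*Y²) + (16 - 2*E) = 18 - 2*E + 2*Y²)
M(-205, 73) + 37810 = (18 - 2*(-205) + 2*73²) + 37810 = (18 + 410 + 2*5329) + 37810 = (18 + 410 + 10658) + 37810 = 11086 + 37810 = 48896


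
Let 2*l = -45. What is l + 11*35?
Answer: 725/2 ≈ 362.50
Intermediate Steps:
l = -45/2 (l = (½)*(-45) = -45/2 ≈ -22.500)
l + 11*35 = -45/2 + 11*35 = -45/2 + 385 = 725/2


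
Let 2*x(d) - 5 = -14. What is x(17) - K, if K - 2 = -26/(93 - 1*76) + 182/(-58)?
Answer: -1807/986 ≈ -1.8327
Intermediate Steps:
x(d) = -9/2 (x(d) = 5/2 + (½)*(-14) = 5/2 - 7 = -9/2)
K = -1315/493 (K = 2 + (-26/(93 - 1*76) + 182/(-58)) = 2 + (-26/(93 - 76) + 182*(-1/58)) = 2 + (-26/17 - 91/29) = 2 - 2301/493 = -1315/493 ≈ -2.6673)
x(17) - K = -9/2 - 1*(-1315/493) = -9/2 + 1315/493 = -1807/986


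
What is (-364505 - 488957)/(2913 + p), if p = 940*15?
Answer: -853462/17013 ≈ -50.165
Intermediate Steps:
p = 14100
(-364505 - 488957)/(2913 + p) = (-364505 - 488957)/(2913 + 14100) = -853462/17013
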